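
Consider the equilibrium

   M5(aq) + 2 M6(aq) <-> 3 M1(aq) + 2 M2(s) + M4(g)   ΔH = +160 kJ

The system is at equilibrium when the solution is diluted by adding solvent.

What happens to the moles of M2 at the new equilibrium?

unchanged

Dilution scales every aqueous concentration by the same factor. Δn_aq = 3 − 3 = 0, so Q is unchanged — no shift.
No net shift occurs, so the amount of M2 is unchanged.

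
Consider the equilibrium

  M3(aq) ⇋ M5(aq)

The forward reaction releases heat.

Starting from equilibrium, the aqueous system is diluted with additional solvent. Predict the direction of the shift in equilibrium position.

Dilution scales every aqueous concentration by the same factor. Δn_aq = 1 − 1 = 0, so Q is unchanged — no shift.

no shift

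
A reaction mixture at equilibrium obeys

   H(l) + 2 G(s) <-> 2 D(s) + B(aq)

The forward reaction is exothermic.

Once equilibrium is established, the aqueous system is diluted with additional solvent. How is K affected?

unchanged

The equilibrium constant depends only on temperature. This perturbation may move the position of equilibrium, but since T is unchanged, K itself is unchanged.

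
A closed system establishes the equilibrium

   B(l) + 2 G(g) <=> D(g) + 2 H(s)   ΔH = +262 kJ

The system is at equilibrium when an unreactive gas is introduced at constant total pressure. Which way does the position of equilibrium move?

left

Adding inert gas at constant total pressure expands the volume and lowers every reacting partial pressure. With Δn_gas = 1 − 2 = -1, Q moves away from K toward the side with fewer gas moles, so the system shifts toward the side with more gas moles — to the left.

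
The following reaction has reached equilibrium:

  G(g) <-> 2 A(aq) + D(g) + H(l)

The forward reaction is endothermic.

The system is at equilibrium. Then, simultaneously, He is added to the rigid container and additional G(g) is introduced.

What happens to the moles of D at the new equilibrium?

increases

At constant volume, adding an inert gas leaves every reacting species' partial pressure unchanged, so Q is unchanged — no shift from this change.
Adding G (g), a reactant, drives the reaction to the right.
The net shift is to the right. D is a product, so its amount increases.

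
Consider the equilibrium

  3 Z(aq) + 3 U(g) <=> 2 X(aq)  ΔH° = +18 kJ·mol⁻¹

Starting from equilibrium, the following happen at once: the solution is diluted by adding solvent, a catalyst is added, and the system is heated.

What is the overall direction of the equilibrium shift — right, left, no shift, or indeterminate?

cannot be determined

Dilution lowers every aqueous concentration by the same factor. Δn_aq = 2 − 3 = -1, so the system shifts toward the side with more dissolved moles — to the left.
A catalyst speeds both forward and reverse rates equally; it changes neither Q nor K — no shift from this change.
The forward reaction is endothermic. Raising T favours the endothermic direction — shift to the right.
The individual effects push in opposite directions; without quantitative information the net direction cannot be determined.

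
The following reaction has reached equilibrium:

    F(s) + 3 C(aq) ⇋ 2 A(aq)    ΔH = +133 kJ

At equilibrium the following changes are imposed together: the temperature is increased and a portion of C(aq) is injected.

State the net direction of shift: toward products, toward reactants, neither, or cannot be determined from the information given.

right

The forward reaction is endothermic. Raising T favours the endothermic direction — shift to the right.
Adding C (aq), a reactant, drives the reaction to the right.
All effects act in the same direction — net shift to the right.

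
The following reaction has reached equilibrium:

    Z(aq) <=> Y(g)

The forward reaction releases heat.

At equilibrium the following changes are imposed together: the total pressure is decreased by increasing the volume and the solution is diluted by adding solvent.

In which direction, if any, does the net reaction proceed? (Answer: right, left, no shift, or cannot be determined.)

Gas moles: reactants 0, products 1 (Δn_gas = +1). Expansion shifts the system toward the side with more moles of gas — to the right.
Dilution lowers every aqueous concentration by the same factor. Δn_aq = 0 − 1 = -1, so the system shifts toward the side with more dissolved moles — to the left.
The individual effects push in opposite directions; without quantitative information the net direction cannot be determined.

cannot be determined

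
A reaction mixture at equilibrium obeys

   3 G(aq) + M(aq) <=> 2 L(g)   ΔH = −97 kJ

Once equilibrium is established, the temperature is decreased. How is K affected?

increases

K depends on temperature via the van 't Hoff relation. The forward reaction is exothermic, so lowering T increases K.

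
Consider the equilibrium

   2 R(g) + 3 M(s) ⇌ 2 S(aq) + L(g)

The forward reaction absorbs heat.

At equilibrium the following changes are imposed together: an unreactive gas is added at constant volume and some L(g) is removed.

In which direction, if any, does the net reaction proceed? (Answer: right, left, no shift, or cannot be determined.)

At constant volume, adding an inert gas leaves every reacting species' partial pressure unchanged, so Q is unchanged — no shift from this change.
Removing L (g), a product, drives the reaction to the right.
Only the nonzero effect(s) matter; the net shift is to the right.

right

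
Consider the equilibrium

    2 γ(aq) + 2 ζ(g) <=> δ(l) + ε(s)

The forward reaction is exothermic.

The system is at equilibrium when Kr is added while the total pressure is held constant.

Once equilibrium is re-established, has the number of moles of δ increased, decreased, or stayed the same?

Adding inert gas at constant total pressure expands the volume and lowers every reacting partial pressure. With Δn_gas = 0 − 2 = -2, Q moves away from K toward the side with fewer gas moles, so the system shifts toward the side with more gas moles — to the left.
The net shift is to the left. δ is a product, so its amount decreases.

decreases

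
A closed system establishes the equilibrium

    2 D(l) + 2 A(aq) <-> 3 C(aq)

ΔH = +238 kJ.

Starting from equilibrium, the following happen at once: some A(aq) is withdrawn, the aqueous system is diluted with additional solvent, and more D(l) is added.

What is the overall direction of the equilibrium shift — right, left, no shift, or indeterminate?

cannot be determined

Removing A (aq), a reactant, drives the reaction to the left.
Dilution lowers every aqueous concentration by the same factor. Δn_aq = 3 − 2 = +1, so the system shifts toward the side with more dissolved moles — to the right.
D is a pure liquid; its activity is 1 regardless of amount, so Q is unaffected — no shift from this change.
The individual effects push in opposite directions; without quantitative information the net direction cannot be determined.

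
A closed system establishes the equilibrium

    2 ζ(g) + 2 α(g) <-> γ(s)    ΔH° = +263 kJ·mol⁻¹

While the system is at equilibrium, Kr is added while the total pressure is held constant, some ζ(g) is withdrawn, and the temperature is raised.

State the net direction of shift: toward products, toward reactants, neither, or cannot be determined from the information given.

cannot be determined

Adding inert gas at constant total pressure expands the volume and lowers every reacting partial pressure. With Δn_gas = 0 − 4 = -4, Q moves away from K toward the side with fewer gas moles, so the system shifts toward the side with more gas moles — to the left.
Removing ζ (g), a reactant, drives the reaction to the left.
The forward reaction is endothermic. Raising T favours the endothermic direction — shift to the right.
The individual effects push in opposite directions; without quantitative information the net direction cannot be determined.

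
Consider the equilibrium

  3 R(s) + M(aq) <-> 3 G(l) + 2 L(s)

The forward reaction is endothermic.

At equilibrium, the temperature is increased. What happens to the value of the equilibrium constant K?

increases

K depends on temperature via the van 't Hoff relation. The forward reaction is endothermic, so raising T increases K.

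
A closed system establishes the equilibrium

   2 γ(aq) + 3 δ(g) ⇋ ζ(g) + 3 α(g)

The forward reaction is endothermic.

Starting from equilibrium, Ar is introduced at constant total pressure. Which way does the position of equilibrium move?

Adding inert gas at constant total pressure expands the volume and lowers every reacting partial pressure. With Δn_gas = 4 − 3 = +1, Q moves away from K toward the side with fewer gas moles, so the system shifts toward the side with more gas moles — to the right.

right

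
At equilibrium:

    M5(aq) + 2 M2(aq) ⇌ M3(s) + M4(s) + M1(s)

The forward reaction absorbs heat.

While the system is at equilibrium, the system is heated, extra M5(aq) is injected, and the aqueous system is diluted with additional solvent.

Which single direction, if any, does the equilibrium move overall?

The forward reaction is endothermic. Raising T favours the endothermic direction — shift to the right.
Adding M5 (aq), a reactant, drives the reaction to the right.
Dilution lowers every aqueous concentration by the same factor. Δn_aq = 0 − 3 = -3, so the system shifts toward the side with more dissolved moles — to the left.
The individual effects push in opposite directions; without quantitative information the net direction cannot be determined.

cannot be determined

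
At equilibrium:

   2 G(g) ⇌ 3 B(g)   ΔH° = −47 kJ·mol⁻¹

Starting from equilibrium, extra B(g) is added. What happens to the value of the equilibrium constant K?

The equilibrium constant depends only on temperature. This perturbation may move the position of equilibrium, but since T is unchanged, K itself is unchanged.

unchanged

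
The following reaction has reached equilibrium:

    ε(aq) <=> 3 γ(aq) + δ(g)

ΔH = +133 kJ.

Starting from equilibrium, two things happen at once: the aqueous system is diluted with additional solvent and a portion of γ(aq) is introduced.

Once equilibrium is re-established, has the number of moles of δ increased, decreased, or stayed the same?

cannot be determined

Dilution lowers every aqueous concentration by the same factor. Δn_aq = 3 − 1 = +2, so the system shifts toward the side with more dissolved moles — to the right.
Adding γ (aq), a product, drives the reaction to the left.
The two effects oppose each other, so the net shift — and hence the change in δ — cannot be determined from the given information.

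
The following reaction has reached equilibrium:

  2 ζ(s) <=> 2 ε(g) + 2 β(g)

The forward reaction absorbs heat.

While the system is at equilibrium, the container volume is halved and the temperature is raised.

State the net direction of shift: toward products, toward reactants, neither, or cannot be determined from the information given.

cannot be determined

Gas moles: reactants 0, products 4 (Δn_gas = +4). Compression shifts the system toward the side with fewer moles of gas — to the left.
The forward reaction is endothermic. Raising T favours the endothermic direction — shift to the right.
The individual effects push in opposite directions; without quantitative information the net direction cannot be determined.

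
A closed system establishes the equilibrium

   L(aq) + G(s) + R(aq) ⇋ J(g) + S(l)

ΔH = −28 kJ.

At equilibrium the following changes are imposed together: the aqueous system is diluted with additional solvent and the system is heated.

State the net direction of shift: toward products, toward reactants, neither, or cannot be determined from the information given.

Dilution lowers every aqueous concentration by the same factor. Δn_aq = 0 − 2 = -2, so the system shifts toward the side with more dissolved moles — to the left.
The forward reaction is exothermic. Raising T favours the endothermic direction — shift to the left.
All effects act in the same direction — net shift to the left.

left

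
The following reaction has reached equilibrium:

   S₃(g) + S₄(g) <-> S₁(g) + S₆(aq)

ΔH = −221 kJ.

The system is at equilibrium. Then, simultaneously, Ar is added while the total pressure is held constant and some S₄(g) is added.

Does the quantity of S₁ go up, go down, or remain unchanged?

Adding inert gas at constant total pressure expands the volume and lowers every reacting partial pressure. With Δn_gas = 1 − 2 = -1, Q moves away from K toward the side with fewer gas moles, so the system shifts toward the side with more gas moles — to the left.
Adding S₄ (g), a reactant, drives the reaction to the right.
The two effects oppose each other, so the net shift — and hence the change in S₁ — cannot be determined from the given information.

cannot be determined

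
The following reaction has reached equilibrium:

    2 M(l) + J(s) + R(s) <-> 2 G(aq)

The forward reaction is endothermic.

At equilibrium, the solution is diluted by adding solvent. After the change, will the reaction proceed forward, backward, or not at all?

right

Dilution lowers every aqueous concentration by the same factor. Δn_aq = 2 − 0 = +2, so the system shifts toward the side with more dissolved moles — to the right.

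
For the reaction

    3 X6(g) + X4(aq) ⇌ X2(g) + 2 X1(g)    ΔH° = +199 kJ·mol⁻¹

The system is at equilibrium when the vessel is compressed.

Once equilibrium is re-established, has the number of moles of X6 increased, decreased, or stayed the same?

unchanged

Gas moles: reactants 3, products 3. Δn_gas = 0, so a volume change leaves Q equal to K — no shift from this change.
No net shift occurs, so the amount of X6 is unchanged.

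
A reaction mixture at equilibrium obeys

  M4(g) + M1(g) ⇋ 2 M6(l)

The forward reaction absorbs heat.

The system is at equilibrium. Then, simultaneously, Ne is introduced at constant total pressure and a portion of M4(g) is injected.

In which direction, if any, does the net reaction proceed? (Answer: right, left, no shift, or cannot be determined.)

cannot be determined

Adding inert gas at constant total pressure expands the volume and lowers every reacting partial pressure. With Δn_gas = 0 − 2 = -2, Q moves away from K toward the side with fewer gas moles, so the system shifts toward the side with more gas moles — to the left.
Adding M4 (g), a reactant, drives the reaction to the right.
The individual effects push in opposite directions; without quantitative information the net direction cannot be determined.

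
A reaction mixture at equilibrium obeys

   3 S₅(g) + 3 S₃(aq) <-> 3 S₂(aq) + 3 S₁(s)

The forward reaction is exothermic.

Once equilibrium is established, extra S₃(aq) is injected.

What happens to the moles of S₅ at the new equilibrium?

decreases

Adding S₃ (aq), a reactant, drives the reaction to the right.
The net shift is to the right. S₅ is a reactant, so its amount decreases.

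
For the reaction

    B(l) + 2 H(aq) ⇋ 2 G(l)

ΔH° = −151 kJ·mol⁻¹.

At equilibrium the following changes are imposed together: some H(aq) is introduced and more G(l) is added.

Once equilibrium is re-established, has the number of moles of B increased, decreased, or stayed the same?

decreases

Adding H (aq), a reactant, drives the reaction to the right.
G is a pure liquid; its activity is 1 regardless of amount, so Q is unaffected — no shift from this change.
The net shift is to the right. B is a reactant, so its amount decreases.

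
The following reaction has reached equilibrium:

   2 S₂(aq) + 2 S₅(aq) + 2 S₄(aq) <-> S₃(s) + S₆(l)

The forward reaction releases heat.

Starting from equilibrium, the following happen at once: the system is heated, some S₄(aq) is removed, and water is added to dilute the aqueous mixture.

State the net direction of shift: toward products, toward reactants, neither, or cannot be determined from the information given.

left

The forward reaction is exothermic. Raising T favours the endothermic direction — shift to the left.
Removing S₄ (aq), a reactant, drives the reaction to the left.
Dilution lowers every aqueous concentration by the same factor. Δn_aq = 0 − 6 = -6, so the system shifts toward the side with more dissolved moles — to the left.
All effects act in the same direction — net shift to the left.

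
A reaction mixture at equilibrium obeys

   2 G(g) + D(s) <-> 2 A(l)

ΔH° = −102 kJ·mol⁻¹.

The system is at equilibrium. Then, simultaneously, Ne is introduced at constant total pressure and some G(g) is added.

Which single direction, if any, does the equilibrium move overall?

cannot be determined

Adding inert gas at constant total pressure expands the volume and lowers every reacting partial pressure. With Δn_gas = 0 − 2 = -2, Q moves away from K toward the side with fewer gas moles, so the system shifts toward the side with more gas moles — to the left.
Adding G (g), a reactant, drives the reaction to the right.
The individual effects push in opposite directions; without quantitative information the net direction cannot be determined.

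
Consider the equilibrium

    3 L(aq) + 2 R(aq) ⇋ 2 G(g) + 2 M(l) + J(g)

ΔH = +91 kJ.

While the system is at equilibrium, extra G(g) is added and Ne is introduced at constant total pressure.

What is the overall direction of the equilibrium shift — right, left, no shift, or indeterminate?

cannot be determined

Adding G (g), a product, drives the reaction to the left.
Adding inert gas at constant total pressure expands the volume and lowers every reacting partial pressure. With Δn_gas = 3 − 0 = +3, Q moves away from K toward the side with fewer gas moles, so the system shifts toward the side with more gas moles — to the right.
The individual effects push in opposite directions; without quantitative information the net direction cannot be determined.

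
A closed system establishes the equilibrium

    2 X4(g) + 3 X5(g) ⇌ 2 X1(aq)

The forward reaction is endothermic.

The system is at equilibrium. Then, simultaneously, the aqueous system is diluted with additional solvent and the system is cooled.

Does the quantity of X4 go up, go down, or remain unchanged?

Dilution lowers every aqueous concentration by the same factor. Δn_aq = 2 − 0 = +2, so the system shifts toward the side with more dissolved moles — to the right.
The forward reaction is endothermic. Lowering T favours the exothermic direction — shift to the left.
The two effects oppose each other, so the net shift — and hence the change in X4 — cannot be determined from the given information.

cannot be determined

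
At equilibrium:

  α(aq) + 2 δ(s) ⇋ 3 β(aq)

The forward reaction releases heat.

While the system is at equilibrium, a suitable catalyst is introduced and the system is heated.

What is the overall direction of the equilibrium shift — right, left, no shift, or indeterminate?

left

A catalyst speeds both forward and reverse rates equally; it changes neither Q nor K — no shift from this change.
The forward reaction is exothermic. Raising T favours the endothermic direction — shift to the left.
Only the nonzero effect(s) matter; the net shift is to the left.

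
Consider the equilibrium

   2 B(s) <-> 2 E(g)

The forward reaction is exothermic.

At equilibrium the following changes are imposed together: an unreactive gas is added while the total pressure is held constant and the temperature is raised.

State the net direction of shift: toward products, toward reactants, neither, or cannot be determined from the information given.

cannot be determined

Adding inert gas at constant total pressure expands the volume and lowers every reacting partial pressure. With Δn_gas = 2 − 0 = +2, Q moves away from K toward the side with fewer gas moles, so the system shifts toward the side with more gas moles — to the right.
The forward reaction is exothermic. Raising T favours the endothermic direction — shift to the left.
The individual effects push in opposite directions; without quantitative information the net direction cannot be determined.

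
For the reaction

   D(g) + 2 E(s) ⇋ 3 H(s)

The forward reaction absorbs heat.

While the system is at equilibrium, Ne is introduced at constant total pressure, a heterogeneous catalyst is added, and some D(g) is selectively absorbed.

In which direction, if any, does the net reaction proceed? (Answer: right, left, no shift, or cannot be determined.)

left

Adding inert gas at constant total pressure expands the volume and lowers every reacting partial pressure. With Δn_gas = 0 − 1 = -1, Q moves away from K toward the side with fewer gas moles, so the system shifts toward the side with more gas moles — to the left.
A catalyst speeds both forward and reverse rates equally; it changes neither Q nor K — no shift from this change.
Removing D (g), a reactant, drives the reaction to the left.
Only the nonzero effect(s) matter; the net shift is to the left.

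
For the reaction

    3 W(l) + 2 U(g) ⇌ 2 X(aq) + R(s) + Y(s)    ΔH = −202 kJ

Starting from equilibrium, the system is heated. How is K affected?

K depends on temperature via the van 't Hoff relation. The forward reaction is exothermic, so raising T decreases K.

decreases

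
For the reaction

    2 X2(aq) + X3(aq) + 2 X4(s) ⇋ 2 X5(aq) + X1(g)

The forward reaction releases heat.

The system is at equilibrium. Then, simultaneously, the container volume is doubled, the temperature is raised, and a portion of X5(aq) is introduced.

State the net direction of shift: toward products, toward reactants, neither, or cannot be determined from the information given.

Gas moles: reactants 0, products 1 (Δn_gas = +1). Expansion shifts the system toward the side with more moles of gas — to the right.
The forward reaction is exothermic. Raising T favours the endothermic direction — shift to the left.
Adding X5 (aq), a product, drives the reaction to the left.
The individual effects push in opposite directions; without quantitative information the net direction cannot be determined.

cannot be determined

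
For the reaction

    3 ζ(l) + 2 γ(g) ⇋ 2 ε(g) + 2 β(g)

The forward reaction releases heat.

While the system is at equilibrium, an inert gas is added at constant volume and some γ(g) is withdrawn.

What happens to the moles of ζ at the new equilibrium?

increases

At constant volume, adding an inert gas leaves every reacting species' partial pressure unchanged, so Q is unchanged — no shift from this change.
Removing γ (g), a reactant, drives the reaction to the left.
The net shift is to the left. ζ is a reactant, so its amount increases.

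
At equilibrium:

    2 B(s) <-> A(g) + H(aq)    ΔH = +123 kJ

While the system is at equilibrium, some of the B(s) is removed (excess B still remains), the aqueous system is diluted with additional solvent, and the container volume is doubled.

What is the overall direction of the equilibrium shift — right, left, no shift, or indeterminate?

right

B is a pure solid; its activity is 1 regardless of amount, so Q is unaffected — no shift from this change.
Dilution lowers every aqueous concentration by the same factor. Δn_aq = 1 − 0 = +1, so the system shifts toward the side with more dissolved moles — to the right.
Gas moles: reactants 0, products 1 (Δn_gas = +1). Expansion shifts the system toward the side with more moles of gas — to the right.
Only the nonzero effect(s) matter; the net shift is to the right.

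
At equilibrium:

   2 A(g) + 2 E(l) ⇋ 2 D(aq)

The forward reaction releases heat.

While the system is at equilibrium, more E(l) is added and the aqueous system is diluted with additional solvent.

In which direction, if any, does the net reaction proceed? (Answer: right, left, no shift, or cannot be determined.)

right

E is a pure liquid; its activity is 1 regardless of amount, so Q is unaffected — no shift from this change.
Dilution lowers every aqueous concentration by the same factor. Δn_aq = 2 − 0 = +2, so the system shifts toward the side with more dissolved moles — to the right.
Only the nonzero effect(s) matter; the net shift is to the right.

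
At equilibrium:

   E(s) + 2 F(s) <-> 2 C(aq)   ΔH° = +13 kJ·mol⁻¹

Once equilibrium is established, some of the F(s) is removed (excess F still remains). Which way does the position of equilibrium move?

no shift

F is a pure solid; its activity is 1 regardless of amount, so Q is unaffected — no shift from this change.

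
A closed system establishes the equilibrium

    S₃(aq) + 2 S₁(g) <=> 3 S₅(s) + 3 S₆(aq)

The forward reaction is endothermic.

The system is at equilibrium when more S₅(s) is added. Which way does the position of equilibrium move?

S₅ is a pure solid; its activity is 1 regardless of amount, so Q is unaffected — no shift from this change.

no shift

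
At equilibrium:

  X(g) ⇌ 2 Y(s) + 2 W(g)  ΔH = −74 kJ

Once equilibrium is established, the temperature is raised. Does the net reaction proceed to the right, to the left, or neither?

The forward reaction is exothermic. Raising T favours the endothermic direction — shift to the left.

left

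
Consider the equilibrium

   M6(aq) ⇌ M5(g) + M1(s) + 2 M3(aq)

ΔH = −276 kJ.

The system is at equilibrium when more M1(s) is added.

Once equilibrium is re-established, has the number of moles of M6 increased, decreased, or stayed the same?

M1 is a pure solid; its activity is 1 regardless of amount, so Q is unaffected — no shift from this change.
No net shift occurs, so the amount of M6 is unchanged.

unchanged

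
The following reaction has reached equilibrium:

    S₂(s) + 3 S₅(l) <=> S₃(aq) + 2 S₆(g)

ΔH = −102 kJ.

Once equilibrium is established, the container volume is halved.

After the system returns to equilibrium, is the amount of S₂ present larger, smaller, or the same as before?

increases

Gas moles: reactants 0, products 2 (Δn_gas = +2). Compression shifts the system toward the side with fewer moles of gas — to the left.
The net shift is to the left. S₂ is a reactant, so its amount increases.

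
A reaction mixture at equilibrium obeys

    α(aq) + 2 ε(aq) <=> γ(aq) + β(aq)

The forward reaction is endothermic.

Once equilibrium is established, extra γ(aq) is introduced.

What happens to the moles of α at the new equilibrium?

increases

Adding γ (aq), a product, drives the reaction to the left.
The net shift is to the left. α is a reactant, so its amount increases.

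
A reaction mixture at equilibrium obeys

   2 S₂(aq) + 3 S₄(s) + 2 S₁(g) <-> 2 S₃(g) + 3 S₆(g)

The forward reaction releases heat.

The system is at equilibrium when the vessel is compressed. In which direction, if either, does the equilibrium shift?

left

Gas moles: reactants 2, products 5 (Δn_gas = +3). Compression shifts the system toward the side with fewer moles of gas — to the left.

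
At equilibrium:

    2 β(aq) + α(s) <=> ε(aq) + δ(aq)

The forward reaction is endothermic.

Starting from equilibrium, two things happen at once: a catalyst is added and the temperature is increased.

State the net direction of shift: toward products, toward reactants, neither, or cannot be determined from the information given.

right

A catalyst speeds both forward and reverse rates equally; it changes neither Q nor K — no shift from this change.
The forward reaction is endothermic. Raising T favours the endothermic direction — shift to the right.
Only the nonzero effect(s) matter; the net shift is to the right.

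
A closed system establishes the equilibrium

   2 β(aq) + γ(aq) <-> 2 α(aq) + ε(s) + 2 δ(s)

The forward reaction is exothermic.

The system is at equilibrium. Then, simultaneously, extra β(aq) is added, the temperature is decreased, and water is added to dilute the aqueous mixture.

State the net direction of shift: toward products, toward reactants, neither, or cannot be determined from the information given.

cannot be determined

Adding β (aq), a reactant, drives the reaction to the right.
The forward reaction is exothermic. Lowering T favours the exothermic direction — shift to the right.
Dilution lowers every aqueous concentration by the same factor. Δn_aq = 2 − 3 = -1, so the system shifts toward the side with more dissolved moles — to the left.
The individual effects push in opposite directions; without quantitative information the net direction cannot be determined.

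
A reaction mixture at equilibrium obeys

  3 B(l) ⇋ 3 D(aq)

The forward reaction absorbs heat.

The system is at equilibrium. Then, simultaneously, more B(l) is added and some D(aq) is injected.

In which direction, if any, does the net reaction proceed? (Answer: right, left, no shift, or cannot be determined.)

left

B is a pure liquid; its activity is 1 regardless of amount, so Q is unaffected — no shift from this change.
Adding D (aq), a product, drives the reaction to the left.
Only the nonzero effect(s) matter; the net shift is to the left.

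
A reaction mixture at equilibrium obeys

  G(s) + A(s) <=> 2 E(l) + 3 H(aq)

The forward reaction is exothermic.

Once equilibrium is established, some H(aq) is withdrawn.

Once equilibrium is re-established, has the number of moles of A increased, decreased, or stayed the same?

Removing H (aq), a product, drives the reaction to the right.
The net shift is to the right. A is a reactant, so its amount decreases.

decreases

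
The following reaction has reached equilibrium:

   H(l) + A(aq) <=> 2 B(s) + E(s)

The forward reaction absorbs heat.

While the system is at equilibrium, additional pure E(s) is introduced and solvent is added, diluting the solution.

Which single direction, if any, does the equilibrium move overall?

left

E is a pure solid; its activity is 1 regardless of amount, so Q is unaffected — no shift from this change.
Dilution lowers every aqueous concentration by the same factor. Δn_aq = 0 − 1 = -1, so the system shifts toward the side with more dissolved moles — to the left.
Only the nonzero effect(s) matter; the net shift is to the left.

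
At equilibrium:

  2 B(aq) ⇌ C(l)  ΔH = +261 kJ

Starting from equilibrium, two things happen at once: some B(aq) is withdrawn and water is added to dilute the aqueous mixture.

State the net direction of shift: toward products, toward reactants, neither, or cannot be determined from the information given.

Removing B (aq), a reactant, drives the reaction to the left.
Dilution lowers every aqueous concentration by the same factor. Δn_aq = 0 − 2 = -2, so the system shifts toward the side with more dissolved moles — to the left.
All effects act in the same direction — net shift to the left.

left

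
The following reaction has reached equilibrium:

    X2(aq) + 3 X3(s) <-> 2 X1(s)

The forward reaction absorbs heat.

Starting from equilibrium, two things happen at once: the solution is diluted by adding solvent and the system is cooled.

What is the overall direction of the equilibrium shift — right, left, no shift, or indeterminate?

left

Dilution lowers every aqueous concentration by the same factor. Δn_aq = 0 − 1 = -1, so the system shifts toward the side with more dissolved moles — to the left.
The forward reaction is endothermic. Lowering T favours the exothermic direction — shift to the left.
All effects act in the same direction — net shift to the left.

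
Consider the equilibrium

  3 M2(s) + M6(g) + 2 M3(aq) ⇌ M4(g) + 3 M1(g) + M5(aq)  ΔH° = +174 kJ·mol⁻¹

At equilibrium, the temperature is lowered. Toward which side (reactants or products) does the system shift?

The forward reaction is endothermic. Lowering T favours the exothermic direction — shift to the left.

left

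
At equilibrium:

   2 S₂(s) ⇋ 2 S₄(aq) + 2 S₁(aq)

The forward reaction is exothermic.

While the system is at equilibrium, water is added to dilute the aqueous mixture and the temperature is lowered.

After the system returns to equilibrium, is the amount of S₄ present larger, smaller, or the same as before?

increases

Dilution lowers every aqueous concentration by the same factor. Δn_aq = 4 − 0 = +4, so the system shifts toward the side with more dissolved moles — to the right.
The forward reaction is exothermic. Lowering T favours the exothermic direction — shift to the right.
The net shift is to the right. S₄ is a product, so its amount increases.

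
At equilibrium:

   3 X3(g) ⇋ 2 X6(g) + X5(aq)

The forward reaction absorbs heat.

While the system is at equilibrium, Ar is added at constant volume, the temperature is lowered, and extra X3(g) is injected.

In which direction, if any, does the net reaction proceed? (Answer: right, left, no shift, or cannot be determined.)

At constant volume, adding an inert gas leaves every reacting species' partial pressure unchanged, so Q is unchanged — no shift from this change.
The forward reaction is endothermic. Lowering T favours the exothermic direction — shift to the left.
Adding X3 (g), a reactant, drives the reaction to the right.
The individual effects push in opposite directions; without quantitative information the net direction cannot be determined.

cannot be determined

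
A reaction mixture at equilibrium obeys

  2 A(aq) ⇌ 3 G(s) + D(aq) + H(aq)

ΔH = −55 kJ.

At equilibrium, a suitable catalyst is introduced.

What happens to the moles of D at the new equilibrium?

A catalyst speeds both forward and reverse rates equally; it changes neither Q nor K — no shift from this change.
No net shift occurs, so the amount of D is unchanged.

unchanged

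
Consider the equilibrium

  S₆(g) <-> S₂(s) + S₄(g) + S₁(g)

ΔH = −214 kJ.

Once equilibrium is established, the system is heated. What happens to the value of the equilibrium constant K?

K depends on temperature via the van 't Hoff relation. The forward reaction is exothermic, so raising T decreases K.

decreases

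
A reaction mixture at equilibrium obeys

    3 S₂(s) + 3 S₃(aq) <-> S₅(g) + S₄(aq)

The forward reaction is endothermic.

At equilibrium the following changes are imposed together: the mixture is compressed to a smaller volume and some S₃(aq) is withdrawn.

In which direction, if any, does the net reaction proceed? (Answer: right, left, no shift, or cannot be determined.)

left

Gas moles: reactants 0, products 1 (Δn_gas = +1). Compression shifts the system toward the side with fewer moles of gas — to the left.
Removing S₃ (aq), a reactant, drives the reaction to the left.
All effects act in the same direction — net shift to the left.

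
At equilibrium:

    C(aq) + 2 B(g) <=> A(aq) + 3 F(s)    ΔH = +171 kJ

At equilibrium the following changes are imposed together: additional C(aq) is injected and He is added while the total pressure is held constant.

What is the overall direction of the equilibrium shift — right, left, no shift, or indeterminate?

Adding C (aq), a reactant, drives the reaction to the right.
Adding inert gas at constant total pressure expands the volume and lowers every reacting partial pressure. With Δn_gas = 0 − 2 = -2, Q moves away from K toward the side with fewer gas moles, so the system shifts toward the side with more gas moles — to the left.
The individual effects push in opposite directions; without quantitative information the net direction cannot be determined.

cannot be determined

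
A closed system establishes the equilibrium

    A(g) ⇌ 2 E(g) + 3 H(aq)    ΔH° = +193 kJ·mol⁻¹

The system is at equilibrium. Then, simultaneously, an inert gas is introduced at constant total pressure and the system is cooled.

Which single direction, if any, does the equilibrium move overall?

Adding inert gas at constant total pressure expands the volume and lowers every reacting partial pressure. With Δn_gas = 2 − 1 = +1, Q moves away from K toward the side with fewer gas moles, so the system shifts toward the side with more gas moles — to the right.
The forward reaction is endothermic. Lowering T favours the exothermic direction — shift to the left.
The individual effects push in opposite directions; without quantitative information the net direction cannot be determined.

cannot be determined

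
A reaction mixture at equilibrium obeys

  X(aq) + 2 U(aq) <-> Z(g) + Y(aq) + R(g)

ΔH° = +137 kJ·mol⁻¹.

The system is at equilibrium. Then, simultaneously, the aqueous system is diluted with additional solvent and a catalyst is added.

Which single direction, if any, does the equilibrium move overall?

Dilution lowers every aqueous concentration by the same factor. Δn_aq = 1 − 3 = -2, so the system shifts toward the side with more dissolved moles — to the left.
A catalyst speeds both forward and reverse rates equally; it changes neither Q nor K — no shift from this change.
Only the nonzero effect(s) matter; the net shift is to the left.

left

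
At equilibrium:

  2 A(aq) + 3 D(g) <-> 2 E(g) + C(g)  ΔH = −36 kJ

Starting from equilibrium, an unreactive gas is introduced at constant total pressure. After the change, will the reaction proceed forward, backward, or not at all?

no shift

Adding inert gas at constant total pressure expands the volume, scaling every reacting partial pressure by the same factor. Δn_gas = 3 − 3 = 0, so Q is unchanged — no shift.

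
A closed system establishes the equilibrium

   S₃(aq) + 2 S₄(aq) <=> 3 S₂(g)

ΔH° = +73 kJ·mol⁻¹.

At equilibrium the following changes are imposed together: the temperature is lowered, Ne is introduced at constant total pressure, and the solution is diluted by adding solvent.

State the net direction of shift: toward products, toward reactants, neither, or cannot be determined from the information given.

cannot be determined

The forward reaction is endothermic. Lowering T favours the exothermic direction — shift to the left.
Adding inert gas at constant total pressure expands the volume and lowers every reacting partial pressure. With Δn_gas = 3 − 0 = +3, Q moves away from K toward the side with fewer gas moles, so the system shifts toward the side with more gas moles — to the right.
Dilution lowers every aqueous concentration by the same factor. Δn_aq = 0 − 3 = -3, so the system shifts toward the side with more dissolved moles — to the left.
The individual effects push in opposite directions; without quantitative information the net direction cannot be determined.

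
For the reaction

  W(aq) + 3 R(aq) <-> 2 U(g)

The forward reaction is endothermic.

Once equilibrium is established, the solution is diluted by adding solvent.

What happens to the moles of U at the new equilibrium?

Dilution lowers every aqueous concentration by the same factor. Δn_aq = 0 − 4 = -4, so the system shifts toward the side with more dissolved moles — to the left.
The net shift is to the left. U is a product, so its amount decreases.

decreases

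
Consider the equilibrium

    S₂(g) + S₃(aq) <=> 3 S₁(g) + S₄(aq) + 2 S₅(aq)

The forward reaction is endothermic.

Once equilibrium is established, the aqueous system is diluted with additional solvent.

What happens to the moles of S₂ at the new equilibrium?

Dilution lowers every aqueous concentration by the same factor. Δn_aq = 3 − 1 = +2, so the system shifts toward the side with more dissolved moles — to the right.
The net shift is to the right. S₂ is a reactant, so its amount decreases.

decreases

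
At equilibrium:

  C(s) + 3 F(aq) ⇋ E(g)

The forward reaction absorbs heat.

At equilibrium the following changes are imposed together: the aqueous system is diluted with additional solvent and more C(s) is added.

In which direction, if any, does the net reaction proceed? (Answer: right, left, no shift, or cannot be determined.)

Dilution lowers every aqueous concentration by the same factor. Δn_aq = 0 − 3 = -3, so the system shifts toward the side with more dissolved moles — to the left.
C is a pure solid; its activity is 1 regardless of amount, so Q is unaffected — no shift from this change.
Only the nonzero effect(s) matter; the net shift is to the left.

left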